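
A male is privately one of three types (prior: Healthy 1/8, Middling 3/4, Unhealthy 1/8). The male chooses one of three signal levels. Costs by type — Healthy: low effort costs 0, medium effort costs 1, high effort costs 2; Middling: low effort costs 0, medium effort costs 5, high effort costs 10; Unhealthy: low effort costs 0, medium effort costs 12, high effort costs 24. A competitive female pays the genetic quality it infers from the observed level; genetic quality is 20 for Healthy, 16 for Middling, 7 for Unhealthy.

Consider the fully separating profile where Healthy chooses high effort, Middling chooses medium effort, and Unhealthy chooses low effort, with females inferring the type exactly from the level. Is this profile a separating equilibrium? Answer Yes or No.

Yes

Separating mating payoffs: high effort → 20, medium effort → 16, low effort → 7.
Healthy (assigned high effort): low effort: 7 − 0 = 7; medium effort: 16 − 1 = 15; high effort: 20 − 2 = 18. Healthy stays.
Middling (assigned medium effort): low effort: 7 − 0 = 7; medium effort: 16 − 5 = 11; high effort: 20 − 10 = 10. Middling stays.
Unhealthy (assigned low effort): low effort: 7 − 0 = 7; medium effort: 16 − 12 = 4; high effort: 20 − 24 = -4. Unhealthy stays.
Every type prefers its assigned level; separation holds.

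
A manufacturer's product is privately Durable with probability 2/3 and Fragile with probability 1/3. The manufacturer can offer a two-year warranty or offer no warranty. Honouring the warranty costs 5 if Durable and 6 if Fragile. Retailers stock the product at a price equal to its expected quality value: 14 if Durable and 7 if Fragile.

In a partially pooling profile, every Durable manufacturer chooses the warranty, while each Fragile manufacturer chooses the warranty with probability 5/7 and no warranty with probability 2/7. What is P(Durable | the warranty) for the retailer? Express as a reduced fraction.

P(the warranty) = (2/3)·1 + (1/3)·(5/7) = 19/21.
By Bayes' rule, P(Durable | the warranty) = (2/3) / (19/21) = 14/19.

14/19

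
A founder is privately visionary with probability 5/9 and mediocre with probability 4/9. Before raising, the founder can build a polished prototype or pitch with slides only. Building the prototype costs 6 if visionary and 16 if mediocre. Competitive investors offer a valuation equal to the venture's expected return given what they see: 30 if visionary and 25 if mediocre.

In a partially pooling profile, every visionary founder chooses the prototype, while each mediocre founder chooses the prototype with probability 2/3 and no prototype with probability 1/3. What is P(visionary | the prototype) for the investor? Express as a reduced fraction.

P(the prototype) = (5/9)·1 + (4/9)·(2/3) = 23/27.
By Bayes' rule, P(visionary | the prototype) = (5/9) / (23/27) = 15/23.

15/23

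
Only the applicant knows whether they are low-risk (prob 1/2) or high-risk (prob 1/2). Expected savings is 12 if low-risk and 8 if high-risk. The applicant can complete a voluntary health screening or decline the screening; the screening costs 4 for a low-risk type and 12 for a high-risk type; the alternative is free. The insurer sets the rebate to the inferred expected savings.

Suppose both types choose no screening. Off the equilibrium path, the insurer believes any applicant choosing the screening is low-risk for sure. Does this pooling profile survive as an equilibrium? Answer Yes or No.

Yes

On path, the insurer holds the prior and pays 1/2·12 + 1/2·8 = 10. Off path (the screening), believing low-risk, it pays 12.
low-risk: no screening nets 10; the screening nets 12 − 4 = 8. low-risk stays.
high-risk: no screening nets 10; the screening nets 12 − 12 = 0. high-risk stays.
No type deviates, so pooling is sustained.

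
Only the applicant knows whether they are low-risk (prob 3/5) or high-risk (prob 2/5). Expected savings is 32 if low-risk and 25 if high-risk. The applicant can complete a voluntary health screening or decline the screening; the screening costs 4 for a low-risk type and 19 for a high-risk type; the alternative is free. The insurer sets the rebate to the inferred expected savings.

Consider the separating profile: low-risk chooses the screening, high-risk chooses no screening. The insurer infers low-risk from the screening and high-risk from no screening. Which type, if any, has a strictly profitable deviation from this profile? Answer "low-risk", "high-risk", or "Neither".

Neither

The screening pays 32; no screening pays 25.
low-risk: assigned the screening, nets 32 − 4 = 28; deviating to no screening nets 25.
high-risk: assigned no screening, nets 25; deviating to the screening nets 32 − 19 = 13.
Both types strictly prefer their assigned action; no profitable deviation.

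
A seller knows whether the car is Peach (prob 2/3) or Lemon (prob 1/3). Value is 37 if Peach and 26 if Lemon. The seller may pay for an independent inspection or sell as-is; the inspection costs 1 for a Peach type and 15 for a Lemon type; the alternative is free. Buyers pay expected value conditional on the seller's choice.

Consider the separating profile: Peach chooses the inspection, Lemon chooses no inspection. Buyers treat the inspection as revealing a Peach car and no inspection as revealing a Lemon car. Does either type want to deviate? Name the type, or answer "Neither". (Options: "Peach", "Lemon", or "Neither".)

Neither

The inspection pays 37; no inspection pays 26.
Peach: assigned the inspection, nets 37 − 1 = 36; deviating to no inspection nets 26.
Lemon: assigned no inspection, nets 26; deviating to the inspection nets 37 − 15 = 22.
Both types strictly prefer their assigned action; no profitable deviation.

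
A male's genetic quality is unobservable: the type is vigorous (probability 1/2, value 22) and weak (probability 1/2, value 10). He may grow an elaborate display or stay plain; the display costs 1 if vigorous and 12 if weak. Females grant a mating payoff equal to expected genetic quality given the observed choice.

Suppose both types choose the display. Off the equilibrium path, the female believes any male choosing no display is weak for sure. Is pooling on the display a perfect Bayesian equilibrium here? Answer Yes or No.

No

On path, the female holds the prior and pays 1/2·22 + 1/2·10 = 16. Off path (no display), believing weak, it pays 10.
vigorous: the display nets 16 − 1 = 15; no display nets 10. vigorous stays.
weak: the display nets 16 − 12 = 4; no display nets 10. weak would deviate.
A type deviates, so pooling fails.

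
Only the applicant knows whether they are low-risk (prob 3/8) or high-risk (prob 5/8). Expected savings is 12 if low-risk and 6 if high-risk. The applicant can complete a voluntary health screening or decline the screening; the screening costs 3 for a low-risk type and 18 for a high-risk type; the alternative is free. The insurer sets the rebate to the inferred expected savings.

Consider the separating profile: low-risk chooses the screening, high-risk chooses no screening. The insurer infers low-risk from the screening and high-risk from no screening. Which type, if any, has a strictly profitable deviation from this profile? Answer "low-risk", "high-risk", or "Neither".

The screening pays 12; no screening pays 6.
low-risk: assigned the screening, nets 12 − 3 = 9; deviating to no screening nets 6.
high-risk: assigned no screening, nets 6; deviating to the screening nets 12 − 18 = -6.
Both types strictly prefer their assigned action; no profitable deviation.

Neither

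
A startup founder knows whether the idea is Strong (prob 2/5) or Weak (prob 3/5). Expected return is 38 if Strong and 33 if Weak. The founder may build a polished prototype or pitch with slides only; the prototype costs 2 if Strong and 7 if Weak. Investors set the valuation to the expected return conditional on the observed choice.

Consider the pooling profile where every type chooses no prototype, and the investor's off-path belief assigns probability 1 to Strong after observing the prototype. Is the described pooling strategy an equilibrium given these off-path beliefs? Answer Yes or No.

On path, the investor holds the prior and pays 2/5·38 + 3/5·33 = 35. Off path (the prototype), believing Strong, it pays 38.
Strong: no prototype nets 35; the prototype nets 38 − 2 = 36. Strong would deviate.
Weak: no prototype nets 35; the prototype nets 38 − 7 = 31. Weak stays.
A type deviates, so pooling fails.

No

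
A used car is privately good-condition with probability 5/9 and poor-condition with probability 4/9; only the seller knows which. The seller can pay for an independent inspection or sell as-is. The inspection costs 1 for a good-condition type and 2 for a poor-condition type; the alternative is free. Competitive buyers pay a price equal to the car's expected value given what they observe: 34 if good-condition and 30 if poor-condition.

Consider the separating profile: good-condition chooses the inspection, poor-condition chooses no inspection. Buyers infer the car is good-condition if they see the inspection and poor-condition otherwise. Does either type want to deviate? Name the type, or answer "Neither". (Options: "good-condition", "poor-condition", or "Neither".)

poor-condition

The inspection pays 34; no inspection pays 30.
good-condition: assigned the inspection, nets 34 − 1 = 33; deviating to no inspection nets 30.
poor-condition: assigned no inspection, nets 30; deviating to the inspection nets 34 − 2 = 32.
The poor-condition type gains 2 by deviating.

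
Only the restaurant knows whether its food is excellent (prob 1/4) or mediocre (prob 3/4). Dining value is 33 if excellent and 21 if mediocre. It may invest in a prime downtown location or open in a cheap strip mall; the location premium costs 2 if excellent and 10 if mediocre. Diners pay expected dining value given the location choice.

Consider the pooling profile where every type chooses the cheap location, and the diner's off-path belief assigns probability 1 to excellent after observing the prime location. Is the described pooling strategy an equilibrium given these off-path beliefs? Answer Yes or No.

On path, the diner holds the prior and pays 1/4·33 + 3/4·21 = 24. Off path (the prime location), believing excellent, it pays 33.
excellent: the cheap location nets 24; the prime location nets 33 − 2 = 31. excellent would deviate.
mediocre: the cheap location nets 24; the prime location nets 33 − 10 = 23. mediocre stays.
A type deviates, so pooling fails.

No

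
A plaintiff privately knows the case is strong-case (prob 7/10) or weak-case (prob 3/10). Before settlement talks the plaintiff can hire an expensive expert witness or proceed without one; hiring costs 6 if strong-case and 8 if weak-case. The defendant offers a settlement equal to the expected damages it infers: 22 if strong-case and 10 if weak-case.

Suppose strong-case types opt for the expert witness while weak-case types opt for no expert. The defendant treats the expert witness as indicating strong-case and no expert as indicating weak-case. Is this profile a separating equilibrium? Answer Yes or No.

Under these beliefs, the expert witness earns settlement 22 and no expert earns settlement 10.
strong-case: the expert witness nets 22 − 6 = 16; no expert nets 10. strong-case prefers the expert witness.
weak-case: the expert witness nets 22 − 8 = 14; no expert nets 10. weak-case would deviate to the expert witness.
weak-case has a profitable deviation, so the profile is not an equilibrium.

No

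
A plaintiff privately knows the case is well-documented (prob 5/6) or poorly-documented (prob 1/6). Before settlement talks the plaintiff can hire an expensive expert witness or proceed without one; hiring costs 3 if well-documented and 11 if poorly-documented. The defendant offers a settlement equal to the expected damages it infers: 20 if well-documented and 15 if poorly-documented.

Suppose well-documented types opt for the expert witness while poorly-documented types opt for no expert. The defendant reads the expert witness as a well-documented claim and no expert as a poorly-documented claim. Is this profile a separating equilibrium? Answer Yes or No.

Yes

Under these beliefs, the expert witness earns settlement 20 and no expert earns settlement 15.
well-documented: the expert witness nets 20 − 3 = 17; no expert nets 15. well-documented prefers the expert witness.
poorly-documented: the expert witness nets 20 − 11 = 9; no expert nets 15. poorly-documented prefers no expert.
Neither type deviates, so the separating profile is an equilibrium.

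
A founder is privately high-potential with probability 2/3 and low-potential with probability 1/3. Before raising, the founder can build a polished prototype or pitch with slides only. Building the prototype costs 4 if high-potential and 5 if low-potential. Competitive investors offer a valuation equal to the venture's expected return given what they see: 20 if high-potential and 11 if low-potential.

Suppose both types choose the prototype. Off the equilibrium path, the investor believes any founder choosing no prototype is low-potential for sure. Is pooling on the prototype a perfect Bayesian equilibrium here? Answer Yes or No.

On path, the investor holds the prior and pays 2/3·20 + 1/3·11 = 17. Off path (no prototype), believing low-potential, it pays 11.
high-potential: the prototype nets 17 − 4 = 13; no prototype nets 11. high-potential stays.
low-potential: the prototype nets 17 − 5 = 12; no prototype nets 11. low-potential stays.
No type deviates, so pooling is sustained.

Yes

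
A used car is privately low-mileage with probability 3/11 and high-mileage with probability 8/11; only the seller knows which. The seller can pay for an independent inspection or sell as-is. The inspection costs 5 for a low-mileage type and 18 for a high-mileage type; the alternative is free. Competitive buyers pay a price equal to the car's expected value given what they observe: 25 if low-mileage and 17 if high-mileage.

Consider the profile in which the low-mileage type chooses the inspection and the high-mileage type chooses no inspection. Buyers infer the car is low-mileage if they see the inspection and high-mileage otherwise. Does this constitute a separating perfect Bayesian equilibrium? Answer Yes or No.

Yes

Under these beliefs, the inspection earns price 25 and no inspection earns price 17.
low-mileage: the inspection nets 25 − 5 = 20; no inspection nets 17. low-mileage prefers the inspection.
high-mileage: the inspection nets 25 − 18 = 7; no inspection nets 17. high-mileage prefers no inspection.
Neither type deviates, so the separating profile is an equilibrium.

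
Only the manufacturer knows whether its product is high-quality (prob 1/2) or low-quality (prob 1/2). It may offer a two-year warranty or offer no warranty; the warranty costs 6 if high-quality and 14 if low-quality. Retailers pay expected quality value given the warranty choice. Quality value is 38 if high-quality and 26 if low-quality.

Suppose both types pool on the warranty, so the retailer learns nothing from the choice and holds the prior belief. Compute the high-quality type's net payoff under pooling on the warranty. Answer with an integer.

Pooled price = 1/2·38 + 1/2·26 = 32.
high-quality pays cost 6 for the warranty, so net payoff = 32 − 6 = 26.

26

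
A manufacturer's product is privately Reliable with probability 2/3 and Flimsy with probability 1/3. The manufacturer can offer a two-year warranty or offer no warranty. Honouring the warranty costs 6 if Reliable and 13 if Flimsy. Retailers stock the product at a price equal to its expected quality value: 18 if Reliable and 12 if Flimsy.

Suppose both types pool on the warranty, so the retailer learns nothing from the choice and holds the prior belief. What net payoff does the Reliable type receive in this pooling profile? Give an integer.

Pooled price = 2/3·18 + 1/3·12 = 16.
Reliable pays cost 6 for the warranty, so net payoff = 16 − 6 = 10.

10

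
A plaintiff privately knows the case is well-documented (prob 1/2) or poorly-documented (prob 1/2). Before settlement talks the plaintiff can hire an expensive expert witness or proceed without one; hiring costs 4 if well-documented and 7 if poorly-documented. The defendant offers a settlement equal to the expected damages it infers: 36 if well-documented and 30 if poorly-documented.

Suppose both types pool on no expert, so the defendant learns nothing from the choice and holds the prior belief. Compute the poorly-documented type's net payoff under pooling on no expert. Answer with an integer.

Pooled settlement = 1/2·36 + 1/2·30 = 33.
poorly-documented pays no cost for no expert, so net payoff = 33.

33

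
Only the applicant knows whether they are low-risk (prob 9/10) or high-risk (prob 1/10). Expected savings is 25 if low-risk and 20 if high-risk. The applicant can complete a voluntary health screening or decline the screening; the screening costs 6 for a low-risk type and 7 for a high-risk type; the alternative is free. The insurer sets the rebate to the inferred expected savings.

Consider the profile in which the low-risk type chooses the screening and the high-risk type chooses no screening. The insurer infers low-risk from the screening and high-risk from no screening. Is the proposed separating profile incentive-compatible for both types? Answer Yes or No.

No

Under these beliefs, the screening earns rebate 25 and no screening earns rebate 20.
low-risk: the screening nets 25 − 6 = 19; no screening nets 20. low-risk would deviate to no screening.
high-risk: the screening nets 25 − 7 = 18; no screening nets 20. high-risk prefers no screening.
low-risk has a profitable deviation, so the profile is not an equilibrium.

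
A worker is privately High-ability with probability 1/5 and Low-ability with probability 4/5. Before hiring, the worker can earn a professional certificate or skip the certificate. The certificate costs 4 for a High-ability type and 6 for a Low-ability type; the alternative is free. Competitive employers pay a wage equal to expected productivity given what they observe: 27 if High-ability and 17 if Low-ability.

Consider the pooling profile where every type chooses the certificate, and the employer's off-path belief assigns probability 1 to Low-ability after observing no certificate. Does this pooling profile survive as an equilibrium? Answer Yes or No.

No

On path, the employer holds the prior and pays 1/5·27 + 4/5·17 = 19. Off path (no certificate), believing Low-ability, it pays 17.
High-ability: the certificate nets 19 − 4 = 15; no certificate nets 17. High-ability would deviate.
Low-ability: the certificate nets 19 − 6 = 13; no certificate nets 17. Low-ability would deviate.
A type deviates, so pooling fails.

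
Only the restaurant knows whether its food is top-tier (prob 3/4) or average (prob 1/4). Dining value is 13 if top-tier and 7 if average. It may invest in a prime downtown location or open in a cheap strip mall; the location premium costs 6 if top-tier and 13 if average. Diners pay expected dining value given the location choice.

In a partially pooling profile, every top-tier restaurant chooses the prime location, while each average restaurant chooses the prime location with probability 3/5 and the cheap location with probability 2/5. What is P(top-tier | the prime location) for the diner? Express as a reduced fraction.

P(the prime location) = (3/4)·1 + (1/4)·(3/5) = 9/10.
By Bayes' rule, P(top-tier | the prime location) = (3/4) / (9/10) = 5/6.

5/6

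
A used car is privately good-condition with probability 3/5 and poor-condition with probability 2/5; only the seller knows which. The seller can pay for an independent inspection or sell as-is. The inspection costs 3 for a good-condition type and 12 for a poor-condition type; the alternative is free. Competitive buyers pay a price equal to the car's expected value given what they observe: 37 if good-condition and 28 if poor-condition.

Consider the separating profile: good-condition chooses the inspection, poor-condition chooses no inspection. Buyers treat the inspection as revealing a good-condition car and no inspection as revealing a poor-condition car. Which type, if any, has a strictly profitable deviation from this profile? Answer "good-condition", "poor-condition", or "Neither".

The inspection pays 37; no inspection pays 28.
good-condition: assigned the inspection, nets 37 − 3 = 34; deviating to no inspection nets 28.
poor-condition: assigned no inspection, nets 28; deviating to the inspection nets 37 − 12 = 25.
Both types strictly prefer their assigned action; no profitable deviation.

Neither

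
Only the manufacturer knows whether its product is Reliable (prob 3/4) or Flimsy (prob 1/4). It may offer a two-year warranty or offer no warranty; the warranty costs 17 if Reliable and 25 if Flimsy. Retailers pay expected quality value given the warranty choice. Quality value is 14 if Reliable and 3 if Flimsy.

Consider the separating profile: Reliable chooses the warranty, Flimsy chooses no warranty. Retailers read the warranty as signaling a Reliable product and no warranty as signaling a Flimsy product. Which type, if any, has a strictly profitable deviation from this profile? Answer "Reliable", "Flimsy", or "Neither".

The warranty pays 14; no warranty pays 3.
Reliable: assigned the warranty, nets 14 − 17 = -3; deviating to no warranty nets 3.
Flimsy: assigned no warranty, nets 3; deviating to the warranty nets 14 − 25 = -11.
The Reliable type gains 6 by deviating.

Reliable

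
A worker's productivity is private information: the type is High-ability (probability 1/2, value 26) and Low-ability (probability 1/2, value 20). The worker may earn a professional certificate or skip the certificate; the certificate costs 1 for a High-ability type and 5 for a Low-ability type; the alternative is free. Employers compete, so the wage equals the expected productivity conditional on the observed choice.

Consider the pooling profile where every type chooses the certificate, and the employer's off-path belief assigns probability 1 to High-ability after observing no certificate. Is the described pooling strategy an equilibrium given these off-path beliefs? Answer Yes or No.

No

On path, the employer holds the prior and pays 1/2·26 + 1/2·20 = 23. Off path (no certificate), believing High-ability, it pays 26.
High-ability: the certificate nets 23 − 1 = 22; no certificate nets 26. High-ability would deviate.
Low-ability: the certificate nets 23 − 5 = 18; no certificate nets 26. Low-ability would deviate.
A type deviates, so pooling fails.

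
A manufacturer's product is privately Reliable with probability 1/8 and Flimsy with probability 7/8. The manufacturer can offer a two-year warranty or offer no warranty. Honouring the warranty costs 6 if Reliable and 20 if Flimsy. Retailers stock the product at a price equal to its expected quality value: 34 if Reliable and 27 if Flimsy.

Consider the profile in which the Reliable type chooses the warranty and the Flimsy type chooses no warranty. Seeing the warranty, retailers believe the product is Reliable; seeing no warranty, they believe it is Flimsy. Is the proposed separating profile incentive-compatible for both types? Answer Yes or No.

Under these beliefs, the warranty earns price 34 and no warranty earns price 27.
Reliable: the warranty nets 34 − 6 = 28; no warranty nets 27. Reliable prefers the warranty.
Flimsy: the warranty nets 34 − 20 = 14; no warranty nets 27. Flimsy prefers no warranty.
Neither type deviates, so the separating profile is an equilibrium.

Yes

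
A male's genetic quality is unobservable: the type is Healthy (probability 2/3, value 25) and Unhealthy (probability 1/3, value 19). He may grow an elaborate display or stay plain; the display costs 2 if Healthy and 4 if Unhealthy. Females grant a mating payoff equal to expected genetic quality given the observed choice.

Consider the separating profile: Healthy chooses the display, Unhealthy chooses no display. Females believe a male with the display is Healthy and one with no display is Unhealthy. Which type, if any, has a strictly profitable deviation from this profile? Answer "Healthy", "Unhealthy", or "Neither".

Unhealthy

The display pays 25; no display pays 19.
Healthy: assigned the display, nets 25 − 2 = 23; deviating to no display nets 19.
Unhealthy: assigned no display, nets 19; deviating to the display nets 25 − 4 = 21.
The Unhealthy type gains 2 by deviating.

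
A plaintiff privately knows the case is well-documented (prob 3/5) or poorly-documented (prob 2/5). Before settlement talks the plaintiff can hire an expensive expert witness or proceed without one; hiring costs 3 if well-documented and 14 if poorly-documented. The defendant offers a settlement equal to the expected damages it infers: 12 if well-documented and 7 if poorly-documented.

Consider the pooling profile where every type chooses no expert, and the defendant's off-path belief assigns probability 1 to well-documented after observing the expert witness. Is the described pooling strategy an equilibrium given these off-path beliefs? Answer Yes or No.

Yes

On path, the defendant holds the prior and pays 3/5·12 + 2/5·7 = 10. Off path (the expert witness), believing well-documented, it pays 12.
well-documented: no expert nets 10; the expert witness nets 12 − 3 = 9. well-documented stays.
poorly-documented: no expert nets 10; the expert witness nets 12 − 14 = -2. poorly-documented stays.
No type deviates, so pooling is sustained.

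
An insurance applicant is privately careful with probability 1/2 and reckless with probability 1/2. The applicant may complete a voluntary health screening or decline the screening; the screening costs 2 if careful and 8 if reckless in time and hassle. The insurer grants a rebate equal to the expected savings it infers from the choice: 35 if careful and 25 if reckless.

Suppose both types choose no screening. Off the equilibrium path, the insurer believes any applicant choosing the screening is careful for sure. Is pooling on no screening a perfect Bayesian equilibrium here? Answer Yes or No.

No

On path, the insurer holds the prior and pays 1/2·35 + 1/2·25 = 30. Off path (the screening), believing careful, it pays 35.
careful: no screening nets 30; the screening nets 35 − 2 = 33. careful would deviate.
reckless: no screening nets 30; the screening nets 35 − 8 = 27. reckless stays.
A type deviates, so pooling fails.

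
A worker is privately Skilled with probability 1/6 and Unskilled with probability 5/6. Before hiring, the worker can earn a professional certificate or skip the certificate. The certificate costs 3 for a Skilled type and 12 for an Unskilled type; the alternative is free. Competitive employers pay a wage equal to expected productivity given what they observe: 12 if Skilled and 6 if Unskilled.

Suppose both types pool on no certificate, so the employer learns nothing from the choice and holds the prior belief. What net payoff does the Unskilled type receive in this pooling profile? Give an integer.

7

Pooled wage = 1/6·12 + 5/6·6 = 7.
Unskilled pays no cost for no certificate, so net payoff = 7.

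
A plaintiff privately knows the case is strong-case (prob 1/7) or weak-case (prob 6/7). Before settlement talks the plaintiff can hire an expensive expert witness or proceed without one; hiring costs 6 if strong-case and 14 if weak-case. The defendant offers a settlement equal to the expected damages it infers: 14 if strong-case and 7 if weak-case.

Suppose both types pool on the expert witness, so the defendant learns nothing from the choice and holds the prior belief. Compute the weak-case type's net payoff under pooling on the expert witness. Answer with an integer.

Pooled settlement = 1/7·14 + 6/7·7 = 8.
weak-case pays cost 14 for the expert witness, so net payoff = 8 − 14 = -6.

-6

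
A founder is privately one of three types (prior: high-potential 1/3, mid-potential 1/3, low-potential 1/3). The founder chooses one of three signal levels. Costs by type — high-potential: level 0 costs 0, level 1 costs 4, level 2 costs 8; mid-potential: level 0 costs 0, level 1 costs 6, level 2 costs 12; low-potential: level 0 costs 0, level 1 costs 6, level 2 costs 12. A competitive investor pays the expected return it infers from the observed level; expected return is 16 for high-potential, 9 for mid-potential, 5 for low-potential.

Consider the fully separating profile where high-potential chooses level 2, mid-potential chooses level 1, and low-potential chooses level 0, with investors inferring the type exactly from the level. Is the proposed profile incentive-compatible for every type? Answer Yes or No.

Separating valuations: level 2 → 16, level 1 → 9, level 0 → 5.
high-potential (assigned level 2): level 0: 5 − 0 = 5; level 1: 9 − 4 = 5; level 2: 16 − 8 = 8. high-potential stays.
mid-potential (assigned level 1): level 0: 5 − 0 = 5; level 1: 9 − 6 = 3; level 2: 16 − 12 = 4. mid-potential prefers level 0.
low-potential (assigned level 0): level 0: 5 − 0 = 5; level 1: 9 − 6 = 3; level 2: 16 − 12 = 4. low-potential stays.
At least one type deviates; the separating profile fails.

No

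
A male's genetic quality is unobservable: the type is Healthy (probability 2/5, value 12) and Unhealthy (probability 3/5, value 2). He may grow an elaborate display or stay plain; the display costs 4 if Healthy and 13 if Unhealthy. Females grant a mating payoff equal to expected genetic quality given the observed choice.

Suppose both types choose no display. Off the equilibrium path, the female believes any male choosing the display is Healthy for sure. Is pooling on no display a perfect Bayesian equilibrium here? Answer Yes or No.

No

On path, the female holds the prior and pays 2/5·12 + 3/5·2 = 6. Off path (the display), believing Healthy, it pays 12.
Healthy: no display nets 6; the display nets 12 − 4 = 8. Healthy would deviate.
Unhealthy: no display nets 6; the display nets 12 − 13 = -1. Unhealthy stays.
A type deviates, so pooling fails.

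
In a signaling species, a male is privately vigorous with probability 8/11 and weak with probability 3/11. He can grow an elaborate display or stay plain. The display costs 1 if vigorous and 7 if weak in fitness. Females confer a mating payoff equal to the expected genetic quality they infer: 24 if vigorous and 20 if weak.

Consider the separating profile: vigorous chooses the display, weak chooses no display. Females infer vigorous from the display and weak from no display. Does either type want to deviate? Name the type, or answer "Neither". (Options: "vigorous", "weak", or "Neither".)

The display pays 24; no display pays 20.
vigorous: assigned the display, nets 24 − 1 = 23; deviating to no display nets 20.
weak: assigned no display, nets 20; deviating to the display nets 24 − 7 = 17.
Both types strictly prefer their assigned action; no profitable deviation.

Neither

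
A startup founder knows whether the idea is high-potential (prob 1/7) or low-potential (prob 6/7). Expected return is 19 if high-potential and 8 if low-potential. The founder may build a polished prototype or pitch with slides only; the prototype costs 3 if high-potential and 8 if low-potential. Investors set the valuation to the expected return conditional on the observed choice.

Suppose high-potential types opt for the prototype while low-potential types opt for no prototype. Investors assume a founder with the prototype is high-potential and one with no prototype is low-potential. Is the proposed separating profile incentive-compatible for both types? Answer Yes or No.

No

Under these beliefs, the prototype earns valuation 19 and no prototype earns valuation 8.
high-potential: the prototype nets 19 − 3 = 16; no prototype nets 8. high-potential prefers the prototype.
low-potential: the prototype nets 19 − 8 = 11; no prototype nets 8. low-potential would deviate to the prototype.
low-potential has a profitable deviation, so the profile is not an equilibrium.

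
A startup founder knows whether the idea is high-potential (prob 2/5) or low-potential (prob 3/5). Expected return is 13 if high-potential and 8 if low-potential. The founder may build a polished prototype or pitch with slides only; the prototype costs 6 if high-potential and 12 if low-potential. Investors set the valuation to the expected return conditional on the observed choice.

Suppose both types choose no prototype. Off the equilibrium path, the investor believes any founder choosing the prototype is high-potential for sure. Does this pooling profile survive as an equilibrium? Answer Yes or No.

On path, the investor holds the prior and pays 2/5·13 + 3/5·8 = 10. Off path (the prototype), believing high-potential, it pays 13.
high-potential: no prototype nets 10; the prototype nets 13 − 6 = 7. high-potential stays.
low-potential: no prototype nets 10; the prototype nets 13 − 12 = 1. low-potential stays.
No type deviates, so pooling is sustained.

Yes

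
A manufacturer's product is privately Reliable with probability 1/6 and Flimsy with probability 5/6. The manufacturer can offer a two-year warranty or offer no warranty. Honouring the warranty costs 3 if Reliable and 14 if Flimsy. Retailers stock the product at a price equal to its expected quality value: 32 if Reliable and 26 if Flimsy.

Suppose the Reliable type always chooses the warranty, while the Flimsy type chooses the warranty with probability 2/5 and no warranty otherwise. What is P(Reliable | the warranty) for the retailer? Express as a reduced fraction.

1/3

P(the warranty) = (1/6)·1 + (5/6)·(2/5) = 1/2.
By Bayes' rule, P(Reliable | the warranty) = (1/6) / (1/2) = 1/3.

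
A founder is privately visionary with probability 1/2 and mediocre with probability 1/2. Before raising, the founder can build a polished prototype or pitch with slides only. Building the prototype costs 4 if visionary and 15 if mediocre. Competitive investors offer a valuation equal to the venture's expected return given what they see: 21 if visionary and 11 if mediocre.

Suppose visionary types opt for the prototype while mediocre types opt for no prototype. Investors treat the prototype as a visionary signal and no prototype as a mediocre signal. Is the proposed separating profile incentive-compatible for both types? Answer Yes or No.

Under these beliefs, the prototype earns valuation 21 and no prototype earns valuation 11.
visionary: the prototype nets 21 − 4 = 17; no prototype nets 11. visionary prefers the prototype.
mediocre: the prototype nets 21 − 15 = 6; no prototype nets 11. mediocre prefers no prototype.
Neither type deviates, so the separating profile is an equilibrium.

Yes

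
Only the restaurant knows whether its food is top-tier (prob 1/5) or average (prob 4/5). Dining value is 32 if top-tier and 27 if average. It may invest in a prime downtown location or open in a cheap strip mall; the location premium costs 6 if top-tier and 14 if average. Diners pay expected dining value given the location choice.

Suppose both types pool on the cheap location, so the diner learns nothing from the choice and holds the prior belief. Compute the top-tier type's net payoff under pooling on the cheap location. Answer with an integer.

Pooled price premium = 1/5·32 + 4/5·27 = 28.
top-tier pays no cost for the cheap location, so net payoff = 28.

28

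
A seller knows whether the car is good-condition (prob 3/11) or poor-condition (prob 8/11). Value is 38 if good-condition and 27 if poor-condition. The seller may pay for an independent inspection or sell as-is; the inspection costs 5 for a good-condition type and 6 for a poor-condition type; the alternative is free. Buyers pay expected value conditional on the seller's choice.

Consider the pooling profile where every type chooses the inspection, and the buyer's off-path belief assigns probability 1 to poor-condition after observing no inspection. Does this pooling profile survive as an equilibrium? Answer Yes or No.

No

On path, the buyer holds the prior and pays 3/11·38 + 8/11·27 = 30. Off path (no inspection), believing poor-condition, it pays 27.
good-condition: the inspection nets 30 − 5 = 25; no inspection nets 27. good-condition would deviate.
poor-condition: the inspection nets 30 − 6 = 24; no inspection nets 27. poor-condition would deviate.
A type deviates, so pooling fails.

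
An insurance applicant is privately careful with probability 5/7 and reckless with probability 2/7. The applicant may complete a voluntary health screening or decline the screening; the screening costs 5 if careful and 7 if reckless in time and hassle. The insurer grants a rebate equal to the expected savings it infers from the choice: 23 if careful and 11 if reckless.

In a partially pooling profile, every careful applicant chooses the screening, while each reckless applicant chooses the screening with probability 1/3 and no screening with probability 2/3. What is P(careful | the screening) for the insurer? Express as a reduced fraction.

15/17

P(the screening) = (5/7)·1 + (2/7)·(1/3) = 17/21.
By Bayes' rule, P(careful | the screening) = (5/7) / (17/21) = 15/17.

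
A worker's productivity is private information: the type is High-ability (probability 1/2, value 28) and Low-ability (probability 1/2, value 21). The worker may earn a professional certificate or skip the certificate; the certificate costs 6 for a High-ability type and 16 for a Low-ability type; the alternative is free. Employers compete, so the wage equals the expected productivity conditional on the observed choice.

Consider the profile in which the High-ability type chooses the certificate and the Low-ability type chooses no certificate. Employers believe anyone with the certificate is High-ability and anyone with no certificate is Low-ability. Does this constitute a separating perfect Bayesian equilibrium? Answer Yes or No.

Yes

Under these beliefs, the certificate earns wage 28 and no certificate earns wage 21.
High-ability: the certificate nets 28 − 6 = 22; no certificate nets 21. High-ability prefers the certificate.
Low-ability: the certificate nets 28 − 16 = 12; no certificate nets 21. Low-ability prefers no certificate.
Neither type deviates, so the separating profile is an equilibrium.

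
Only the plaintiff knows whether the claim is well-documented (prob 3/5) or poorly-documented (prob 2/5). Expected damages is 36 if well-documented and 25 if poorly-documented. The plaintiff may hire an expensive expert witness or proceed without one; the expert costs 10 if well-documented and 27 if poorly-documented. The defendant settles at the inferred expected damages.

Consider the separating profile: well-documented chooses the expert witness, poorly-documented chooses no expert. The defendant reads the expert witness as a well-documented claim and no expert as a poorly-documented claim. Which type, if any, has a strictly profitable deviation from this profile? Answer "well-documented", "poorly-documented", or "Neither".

The expert witness pays 36; no expert pays 25.
well-documented: assigned the expert witness, nets 36 − 10 = 26; deviating to no expert nets 25.
poorly-documented: assigned no expert, nets 25; deviating to the expert witness nets 36 − 27 = 9.
Both types strictly prefer their assigned action; no profitable deviation.

Neither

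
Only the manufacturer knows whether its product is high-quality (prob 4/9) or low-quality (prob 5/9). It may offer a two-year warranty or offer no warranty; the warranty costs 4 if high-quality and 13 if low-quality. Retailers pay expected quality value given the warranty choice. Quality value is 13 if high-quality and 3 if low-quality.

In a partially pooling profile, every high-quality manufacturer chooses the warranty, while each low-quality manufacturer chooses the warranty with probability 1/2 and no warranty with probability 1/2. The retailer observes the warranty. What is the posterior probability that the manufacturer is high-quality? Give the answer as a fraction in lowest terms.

8/13

P(the warranty) = (4/9)·1 + (5/9)·(1/2) = 13/18.
By Bayes' rule, P(high-quality | the warranty) = (4/9) / (13/18) = 8/13.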